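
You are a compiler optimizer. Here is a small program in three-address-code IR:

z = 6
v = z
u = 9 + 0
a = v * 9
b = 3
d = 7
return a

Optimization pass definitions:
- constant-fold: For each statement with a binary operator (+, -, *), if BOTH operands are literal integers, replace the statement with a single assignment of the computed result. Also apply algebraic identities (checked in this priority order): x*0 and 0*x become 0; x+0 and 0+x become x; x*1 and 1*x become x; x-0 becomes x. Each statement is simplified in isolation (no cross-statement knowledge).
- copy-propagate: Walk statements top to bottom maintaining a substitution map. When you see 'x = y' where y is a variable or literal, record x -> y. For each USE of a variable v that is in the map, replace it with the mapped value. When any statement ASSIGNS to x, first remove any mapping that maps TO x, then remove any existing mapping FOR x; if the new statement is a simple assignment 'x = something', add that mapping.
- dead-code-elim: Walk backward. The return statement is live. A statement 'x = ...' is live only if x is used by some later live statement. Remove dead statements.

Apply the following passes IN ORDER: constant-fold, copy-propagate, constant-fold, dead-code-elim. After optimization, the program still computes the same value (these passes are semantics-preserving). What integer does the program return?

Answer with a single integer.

Initial IR:
  z = 6
  v = z
  u = 9 + 0
  a = v * 9
  b = 3
  d = 7
  return a
After constant-fold (7 stmts):
  z = 6
  v = z
  u = 9
  a = v * 9
  b = 3
  d = 7
  return a
After copy-propagate (7 stmts):
  z = 6
  v = 6
  u = 9
  a = 6 * 9
  b = 3
  d = 7
  return a
After constant-fold (7 stmts):
  z = 6
  v = 6
  u = 9
  a = 54
  b = 3
  d = 7
  return a
After dead-code-elim (2 stmts):
  a = 54
  return a
Evaluate:
  z = 6  =>  z = 6
  v = z  =>  v = 6
  u = 9 + 0  =>  u = 9
  a = v * 9  =>  a = 54
  b = 3  =>  b = 3
  d = 7  =>  d = 7
  return a = 54

Answer: 54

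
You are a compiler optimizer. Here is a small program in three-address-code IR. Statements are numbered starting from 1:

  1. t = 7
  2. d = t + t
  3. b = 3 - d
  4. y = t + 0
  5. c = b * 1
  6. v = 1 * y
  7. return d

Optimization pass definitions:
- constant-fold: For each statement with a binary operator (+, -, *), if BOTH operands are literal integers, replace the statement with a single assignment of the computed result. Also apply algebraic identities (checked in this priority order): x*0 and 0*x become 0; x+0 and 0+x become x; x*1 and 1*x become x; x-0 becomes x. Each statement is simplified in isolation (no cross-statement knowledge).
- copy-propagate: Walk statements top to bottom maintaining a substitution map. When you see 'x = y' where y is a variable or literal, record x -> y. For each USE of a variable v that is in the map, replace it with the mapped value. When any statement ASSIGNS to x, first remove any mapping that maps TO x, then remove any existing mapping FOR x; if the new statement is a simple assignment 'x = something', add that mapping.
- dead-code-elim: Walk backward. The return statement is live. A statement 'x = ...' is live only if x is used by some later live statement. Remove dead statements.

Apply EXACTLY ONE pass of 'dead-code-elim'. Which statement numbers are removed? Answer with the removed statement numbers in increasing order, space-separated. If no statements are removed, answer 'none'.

Backward liveness scan:
Stmt 1 't = 7': KEEP (t is live); live-in = []
Stmt 2 'd = t + t': KEEP (d is live); live-in = ['t']
Stmt 3 'b = 3 - d': DEAD (b not in live set ['d'])
Stmt 4 'y = t + 0': DEAD (y not in live set ['d'])
Stmt 5 'c = b * 1': DEAD (c not in live set ['d'])
Stmt 6 'v = 1 * y': DEAD (v not in live set ['d'])
Stmt 7 'return d': KEEP (return); live-in = ['d']
Removed statement numbers: [3, 4, 5, 6]
Surviving IR:
  t = 7
  d = t + t
  return d

Answer: 3 4 5 6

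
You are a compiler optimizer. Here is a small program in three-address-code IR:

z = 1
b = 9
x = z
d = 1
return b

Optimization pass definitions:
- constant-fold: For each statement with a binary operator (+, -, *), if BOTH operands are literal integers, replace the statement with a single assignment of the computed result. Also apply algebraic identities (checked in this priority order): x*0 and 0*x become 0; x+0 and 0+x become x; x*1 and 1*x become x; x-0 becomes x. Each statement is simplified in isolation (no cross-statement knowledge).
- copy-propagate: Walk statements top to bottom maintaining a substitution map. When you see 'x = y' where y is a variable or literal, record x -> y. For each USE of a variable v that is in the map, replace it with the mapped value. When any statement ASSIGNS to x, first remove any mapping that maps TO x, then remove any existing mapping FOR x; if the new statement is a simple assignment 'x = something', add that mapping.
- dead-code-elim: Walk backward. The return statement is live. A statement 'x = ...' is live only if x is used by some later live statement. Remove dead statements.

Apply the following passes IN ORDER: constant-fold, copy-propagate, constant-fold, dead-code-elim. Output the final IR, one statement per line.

Answer: return 9

Derivation:
Initial IR:
  z = 1
  b = 9
  x = z
  d = 1
  return b
After constant-fold (5 stmts):
  z = 1
  b = 9
  x = z
  d = 1
  return b
After copy-propagate (5 stmts):
  z = 1
  b = 9
  x = 1
  d = 1
  return 9
After constant-fold (5 stmts):
  z = 1
  b = 9
  x = 1
  d = 1
  return 9
After dead-code-elim (1 stmts):
  return 9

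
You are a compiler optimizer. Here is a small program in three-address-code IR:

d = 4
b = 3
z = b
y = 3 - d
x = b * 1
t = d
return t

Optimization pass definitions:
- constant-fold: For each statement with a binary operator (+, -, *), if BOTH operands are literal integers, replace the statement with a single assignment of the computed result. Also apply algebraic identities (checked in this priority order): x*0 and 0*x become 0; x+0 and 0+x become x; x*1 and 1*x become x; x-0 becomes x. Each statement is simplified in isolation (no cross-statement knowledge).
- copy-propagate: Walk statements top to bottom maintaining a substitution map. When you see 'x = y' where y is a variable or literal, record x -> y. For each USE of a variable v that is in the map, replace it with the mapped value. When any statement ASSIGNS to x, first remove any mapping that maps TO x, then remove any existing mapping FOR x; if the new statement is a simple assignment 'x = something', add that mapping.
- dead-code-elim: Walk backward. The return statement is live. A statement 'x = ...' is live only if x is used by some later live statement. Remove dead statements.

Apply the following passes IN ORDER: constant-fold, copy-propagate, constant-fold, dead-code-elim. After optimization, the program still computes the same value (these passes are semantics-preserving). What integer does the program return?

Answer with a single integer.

Initial IR:
  d = 4
  b = 3
  z = b
  y = 3 - d
  x = b * 1
  t = d
  return t
After constant-fold (7 stmts):
  d = 4
  b = 3
  z = b
  y = 3 - d
  x = b
  t = d
  return t
After copy-propagate (7 stmts):
  d = 4
  b = 3
  z = 3
  y = 3 - 4
  x = 3
  t = 4
  return 4
After constant-fold (7 stmts):
  d = 4
  b = 3
  z = 3
  y = -1
  x = 3
  t = 4
  return 4
After dead-code-elim (1 stmts):
  return 4
Evaluate:
  d = 4  =>  d = 4
  b = 3  =>  b = 3
  z = b  =>  z = 3
  y = 3 - d  =>  y = -1
  x = b * 1  =>  x = 3
  t = d  =>  t = 4
  return t = 4

Answer: 4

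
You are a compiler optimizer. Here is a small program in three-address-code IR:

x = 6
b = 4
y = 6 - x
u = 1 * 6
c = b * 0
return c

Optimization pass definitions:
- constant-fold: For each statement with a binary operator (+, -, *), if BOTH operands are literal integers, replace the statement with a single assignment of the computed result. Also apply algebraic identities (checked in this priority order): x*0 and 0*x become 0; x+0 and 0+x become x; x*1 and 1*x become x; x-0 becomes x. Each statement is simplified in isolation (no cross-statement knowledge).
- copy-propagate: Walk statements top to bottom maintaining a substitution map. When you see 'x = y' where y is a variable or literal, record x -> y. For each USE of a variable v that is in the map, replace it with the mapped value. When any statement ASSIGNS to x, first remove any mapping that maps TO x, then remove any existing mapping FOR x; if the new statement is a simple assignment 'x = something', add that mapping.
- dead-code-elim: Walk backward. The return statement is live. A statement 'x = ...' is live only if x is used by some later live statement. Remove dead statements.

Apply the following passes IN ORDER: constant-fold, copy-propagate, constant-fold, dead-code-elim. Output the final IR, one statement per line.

Answer: return 0

Derivation:
Initial IR:
  x = 6
  b = 4
  y = 6 - x
  u = 1 * 6
  c = b * 0
  return c
After constant-fold (6 stmts):
  x = 6
  b = 4
  y = 6 - x
  u = 6
  c = 0
  return c
After copy-propagate (6 stmts):
  x = 6
  b = 4
  y = 6 - 6
  u = 6
  c = 0
  return 0
After constant-fold (6 stmts):
  x = 6
  b = 4
  y = 0
  u = 6
  c = 0
  return 0
After dead-code-elim (1 stmts):
  return 0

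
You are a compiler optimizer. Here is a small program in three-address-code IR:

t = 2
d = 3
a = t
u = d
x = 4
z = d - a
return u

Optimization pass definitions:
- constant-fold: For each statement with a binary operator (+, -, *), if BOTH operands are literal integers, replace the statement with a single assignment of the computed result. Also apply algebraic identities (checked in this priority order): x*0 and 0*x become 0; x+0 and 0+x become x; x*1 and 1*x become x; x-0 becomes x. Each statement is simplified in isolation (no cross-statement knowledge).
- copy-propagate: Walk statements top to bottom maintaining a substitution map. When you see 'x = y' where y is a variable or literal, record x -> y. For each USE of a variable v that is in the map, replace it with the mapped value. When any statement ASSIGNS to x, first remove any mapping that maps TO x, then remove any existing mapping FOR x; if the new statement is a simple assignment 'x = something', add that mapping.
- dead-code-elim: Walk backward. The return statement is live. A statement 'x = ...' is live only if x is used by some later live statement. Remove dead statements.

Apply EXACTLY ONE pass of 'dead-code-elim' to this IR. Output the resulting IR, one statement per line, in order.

Answer: d = 3
u = d
return u

Derivation:
Applying dead-code-elim statement-by-statement:
  [7] return u  -> KEEP (return); live=['u']
  [6] z = d - a  -> DEAD (z not live)
  [5] x = 4  -> DEAD (x not live)
  [4] u = d  -> KEEP; live=['d']
  [3] a = t  -> DEAD (a not live)
  [2] d = 3  -> KEEP; live=[]
  [1] t = 2  -> DEAD (t not live)
Result (3 stmts):
  d = 3
  u = d
  return u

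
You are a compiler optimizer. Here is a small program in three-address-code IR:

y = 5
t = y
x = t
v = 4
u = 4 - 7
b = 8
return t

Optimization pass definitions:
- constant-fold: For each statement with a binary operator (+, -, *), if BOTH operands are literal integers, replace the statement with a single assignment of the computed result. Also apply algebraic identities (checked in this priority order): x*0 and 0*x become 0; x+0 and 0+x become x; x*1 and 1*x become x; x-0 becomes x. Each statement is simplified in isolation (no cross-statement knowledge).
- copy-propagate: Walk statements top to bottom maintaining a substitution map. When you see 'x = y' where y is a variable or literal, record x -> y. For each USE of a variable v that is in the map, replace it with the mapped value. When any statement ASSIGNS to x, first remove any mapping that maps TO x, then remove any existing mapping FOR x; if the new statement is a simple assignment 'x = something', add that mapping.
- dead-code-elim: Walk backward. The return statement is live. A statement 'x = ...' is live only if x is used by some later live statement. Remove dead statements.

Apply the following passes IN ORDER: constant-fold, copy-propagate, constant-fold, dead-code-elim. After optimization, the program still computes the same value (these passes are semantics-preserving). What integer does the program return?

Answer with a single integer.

Initial IR:
  y = 5
  t = y
  x = t
  v = 4
  u = 4 - 7
  b = 8
  return t
After constant-fold (7 stmts):
  y = 5
  t = y
  x = t
  v = 4
  u = -3
  b = 8
  return t
After copy-propagate (7 stmts):
  y = 5
  t = 5
  x = 5
  v = 4
  u = -3
  b = 8
  return 5
After constant-fold (7 stmts):
  y = 5
  t = 5
  x = 5
  v = 4
  u = -3
  b = 8
  return 5
After dead-code-elim (1 stmts):
  return 5
Evaluate:
  y = 5  =>  y = 5
  t = y  =>  t = 5
  x = t  =>  x = 5
  v = 4  =>  v = 4
  u = 4 - 7  =>  u = -3
  b = 8  =>  b = 8
  return t = 5

Answer: 5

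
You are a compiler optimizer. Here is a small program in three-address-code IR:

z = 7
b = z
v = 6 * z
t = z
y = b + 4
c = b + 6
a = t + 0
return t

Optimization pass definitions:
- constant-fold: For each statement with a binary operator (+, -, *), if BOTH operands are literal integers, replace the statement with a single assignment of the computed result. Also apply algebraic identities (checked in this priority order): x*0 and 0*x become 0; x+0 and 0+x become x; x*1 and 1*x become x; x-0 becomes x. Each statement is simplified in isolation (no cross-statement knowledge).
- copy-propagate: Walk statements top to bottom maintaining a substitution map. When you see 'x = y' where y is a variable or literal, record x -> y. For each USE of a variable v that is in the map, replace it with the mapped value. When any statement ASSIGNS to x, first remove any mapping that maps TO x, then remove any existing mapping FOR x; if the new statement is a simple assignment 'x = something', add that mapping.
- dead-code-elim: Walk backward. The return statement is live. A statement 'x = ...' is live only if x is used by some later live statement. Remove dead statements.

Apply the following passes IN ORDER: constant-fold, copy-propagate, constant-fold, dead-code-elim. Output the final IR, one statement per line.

Initial IR:
  z = 7
  b = z
  v = 6 * z
  t = z
  y = b + 4
  c = b + 6
  a = t + 0
  return t
After constant-fold (8 stmts):
  z = 7
  b = z
  v = 6 * z
  t = z
  y = b + 4
  c = b + 6
  a = t
  return t
After copy-propagate (8 stmts):
  z = 7
  b = 7
  v = 6 * 7
  t = 7
  y = 7 + 4
  c = 7 + 6
  a = 7
  return 7
After constant-fold (8 stmts):
  z = 7
  b = 7
  v = 42
  t = 7
  y = 11
  c = 13
  a = 7
  return 7
After dead-code-elim (1 stmts):
  return 7

Answer: return 7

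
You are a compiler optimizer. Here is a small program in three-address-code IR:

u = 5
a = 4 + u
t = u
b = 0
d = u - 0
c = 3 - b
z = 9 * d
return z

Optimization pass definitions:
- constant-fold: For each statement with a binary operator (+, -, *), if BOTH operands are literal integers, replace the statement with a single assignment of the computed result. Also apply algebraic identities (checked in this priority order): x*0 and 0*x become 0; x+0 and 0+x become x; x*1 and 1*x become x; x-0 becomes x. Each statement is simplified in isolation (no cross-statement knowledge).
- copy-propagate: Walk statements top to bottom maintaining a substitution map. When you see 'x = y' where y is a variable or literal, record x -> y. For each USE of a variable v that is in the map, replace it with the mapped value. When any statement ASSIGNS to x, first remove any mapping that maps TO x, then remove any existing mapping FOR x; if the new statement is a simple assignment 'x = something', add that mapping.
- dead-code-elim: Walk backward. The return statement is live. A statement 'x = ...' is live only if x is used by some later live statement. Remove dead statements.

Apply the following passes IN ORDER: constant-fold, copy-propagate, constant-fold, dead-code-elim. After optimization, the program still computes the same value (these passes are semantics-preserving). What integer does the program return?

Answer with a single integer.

Answer: 45

Derivation:
Initial IR:
  u = 5
  a = 4 + u
  t = u
  b = 0
  d = u - 0
  c = 3 - b
  z = 9 * d
  return z
After constant-fold (8 stmts):
  u = 5
  a = 4 + u
  t = u
  b = 0
  d = u
  c = 3 - b
  z = 9 * d
  return z
After copy-propagate (8 stmts):
  u = 5
  a = 4 + 5
  t = 5
  b = 0
  d = 5
  c = 3 - 0
  z = 9 * 5
  return z
After constant-fold (8 stmts):
  u = 5
  a = 9
  t = 5
  b = 0
  d = 5
  c = 3
  z = 45
  return z
After dead-code-elim (2 stmts):
  z = 45
  return z
Evaluate:
  u = 5  =>  u = 5
  a = 4 + u  =>  a = 9
  t = u  =>  t = 5
  b = 0  =>  b = 0
  d = u - 0  =>  d = 5
  c = 3 - b  =>  c = 3
  z = 9 * d  =>  z = 45
  return z = 45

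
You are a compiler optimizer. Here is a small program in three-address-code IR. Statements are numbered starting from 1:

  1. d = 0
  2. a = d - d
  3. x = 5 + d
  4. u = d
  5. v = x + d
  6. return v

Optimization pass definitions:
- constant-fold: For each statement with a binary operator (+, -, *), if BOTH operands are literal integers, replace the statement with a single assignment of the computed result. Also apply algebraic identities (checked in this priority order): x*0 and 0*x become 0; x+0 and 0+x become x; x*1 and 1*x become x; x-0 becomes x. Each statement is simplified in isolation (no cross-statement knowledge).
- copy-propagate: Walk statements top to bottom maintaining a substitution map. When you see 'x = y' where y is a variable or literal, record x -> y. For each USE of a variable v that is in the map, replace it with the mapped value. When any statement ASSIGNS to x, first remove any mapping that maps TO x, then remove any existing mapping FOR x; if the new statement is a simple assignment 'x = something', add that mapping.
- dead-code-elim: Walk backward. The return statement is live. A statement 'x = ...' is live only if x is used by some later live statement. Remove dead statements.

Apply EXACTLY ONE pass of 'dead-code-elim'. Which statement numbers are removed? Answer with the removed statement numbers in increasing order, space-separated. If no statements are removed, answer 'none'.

Backward liveness scan:
Stmt 1 'd = 0': KEEP (d is live); live-in = []
Stmt 2 'a = d - d': DEAD (a not in live set ['d'])
Stmt 3 'x = 5 + d': KEEP (x is live); live-in = ['d']
Stmt 4 'u = d': DEAD (u not in live set ['d', 'x'])
Stmt 5 'v = x + d': KEEP (v is live); live-in = ['d', 'x']
Stmt 6 'return v': KEEP (return); live-in = ['v']
Removed statement numbers: [2, 4]
Surviving IR:
  d = 0
  x = 5 + d
  v = x + d
  return v

Answer: 2 4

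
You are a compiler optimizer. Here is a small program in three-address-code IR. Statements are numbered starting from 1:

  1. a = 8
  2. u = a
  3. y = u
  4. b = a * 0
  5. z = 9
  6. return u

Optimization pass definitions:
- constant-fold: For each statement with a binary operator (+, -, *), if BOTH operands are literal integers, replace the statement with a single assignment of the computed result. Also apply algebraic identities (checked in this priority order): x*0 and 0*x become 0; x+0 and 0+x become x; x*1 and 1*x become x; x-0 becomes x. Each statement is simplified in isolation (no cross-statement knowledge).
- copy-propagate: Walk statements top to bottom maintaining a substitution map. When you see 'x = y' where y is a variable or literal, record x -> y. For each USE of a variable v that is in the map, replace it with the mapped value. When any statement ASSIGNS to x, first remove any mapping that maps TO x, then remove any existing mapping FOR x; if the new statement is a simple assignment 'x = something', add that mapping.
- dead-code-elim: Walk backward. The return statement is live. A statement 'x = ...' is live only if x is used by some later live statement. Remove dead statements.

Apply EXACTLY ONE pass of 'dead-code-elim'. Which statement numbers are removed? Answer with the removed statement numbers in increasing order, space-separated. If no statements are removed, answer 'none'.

Backward liveness scan:
Stmt 1 'a = 8': KEEP (a is live); live-in = []
Stmt 2 'u = a': KEEP (u is live); live-in = ['a']
Stmt 3 'y = u': DEAD (y not in live set ['u'])
Stmt 4 'b = a * 0': DEAD (b not in live set ['u'])
Stmt 5 'z = 9': DEAD (z not in live set ['u'])
Stmt 6 'return u': KEEP (return); live-in = ['u']
Removed statement numbers: [3, 4, 5]
Surviving IR:
  a = 8
  u = a
  return u

Answer: 3 4 5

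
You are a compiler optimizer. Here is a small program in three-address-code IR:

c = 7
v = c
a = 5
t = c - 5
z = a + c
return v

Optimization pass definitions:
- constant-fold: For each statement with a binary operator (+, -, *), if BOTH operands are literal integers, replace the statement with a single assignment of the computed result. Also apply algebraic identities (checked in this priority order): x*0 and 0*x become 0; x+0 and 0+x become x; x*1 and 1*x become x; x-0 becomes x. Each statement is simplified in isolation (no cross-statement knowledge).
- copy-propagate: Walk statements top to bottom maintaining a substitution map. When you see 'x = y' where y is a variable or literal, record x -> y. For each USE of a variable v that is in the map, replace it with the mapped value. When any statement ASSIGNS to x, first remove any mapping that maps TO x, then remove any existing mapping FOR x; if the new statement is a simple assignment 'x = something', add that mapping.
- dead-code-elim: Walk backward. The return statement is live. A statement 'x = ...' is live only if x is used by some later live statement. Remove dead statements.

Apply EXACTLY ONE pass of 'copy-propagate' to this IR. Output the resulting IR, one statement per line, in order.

Answer: c = 7
v = 7
a = 5
t = 7 - 5
z = 5 + 7
return 7

Derivation:
Applying copy-propagate statement-by-statement:
  [1] c = 7  (unchanged)
  [2] v = c  -> v = 7
  [3] a = 5  (unchanged)
  [4] t = c - 5  -> t = 7 - 5
  [5] z = a + c  -> z = 5 + 7
  [6] return v  -> return 7
Result (6 stmts):
  c = 7
  v = 7
  a = 5
  t = 7 - 5
  z = 5 + 7
  return 7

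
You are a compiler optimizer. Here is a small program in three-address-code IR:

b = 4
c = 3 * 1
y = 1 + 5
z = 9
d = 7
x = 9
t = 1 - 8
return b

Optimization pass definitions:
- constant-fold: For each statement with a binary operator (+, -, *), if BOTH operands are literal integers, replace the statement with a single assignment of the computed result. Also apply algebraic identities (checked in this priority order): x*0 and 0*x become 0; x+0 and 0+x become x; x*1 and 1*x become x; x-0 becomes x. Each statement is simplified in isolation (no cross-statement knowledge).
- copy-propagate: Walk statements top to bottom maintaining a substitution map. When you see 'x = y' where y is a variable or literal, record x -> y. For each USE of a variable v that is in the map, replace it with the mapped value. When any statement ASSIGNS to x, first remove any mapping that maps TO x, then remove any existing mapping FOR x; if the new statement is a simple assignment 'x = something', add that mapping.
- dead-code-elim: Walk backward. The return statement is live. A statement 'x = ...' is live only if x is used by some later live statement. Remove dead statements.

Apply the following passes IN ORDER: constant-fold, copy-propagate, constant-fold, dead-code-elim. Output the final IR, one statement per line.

Answer: return 4

Derivation:
Initial IR:
  b = 4
  c = 3 * 1
  y = 1 + 5
  z = 9
  d = 7
  x = 9
  t = 1 - 8
  return b
After constant-fold (8 stmts):
  b = 4
  c = 3
  y = 6
  z = 9
  d = 7
  x = 9
  t = -7
  return b
After copy-propagate (8 stmts):
  b = 4
  c = 3
  y = 6
  z = 9
  d = 7
  x = 9
  t = -7
  return 4
After constant-fold (8 stmts):
  b = 4
  c = 3
  y = 6
  z = 9
  d = 7
  x = 9
  t = -7
  return 4
After dead-code-elim (1 stmts):
  return 4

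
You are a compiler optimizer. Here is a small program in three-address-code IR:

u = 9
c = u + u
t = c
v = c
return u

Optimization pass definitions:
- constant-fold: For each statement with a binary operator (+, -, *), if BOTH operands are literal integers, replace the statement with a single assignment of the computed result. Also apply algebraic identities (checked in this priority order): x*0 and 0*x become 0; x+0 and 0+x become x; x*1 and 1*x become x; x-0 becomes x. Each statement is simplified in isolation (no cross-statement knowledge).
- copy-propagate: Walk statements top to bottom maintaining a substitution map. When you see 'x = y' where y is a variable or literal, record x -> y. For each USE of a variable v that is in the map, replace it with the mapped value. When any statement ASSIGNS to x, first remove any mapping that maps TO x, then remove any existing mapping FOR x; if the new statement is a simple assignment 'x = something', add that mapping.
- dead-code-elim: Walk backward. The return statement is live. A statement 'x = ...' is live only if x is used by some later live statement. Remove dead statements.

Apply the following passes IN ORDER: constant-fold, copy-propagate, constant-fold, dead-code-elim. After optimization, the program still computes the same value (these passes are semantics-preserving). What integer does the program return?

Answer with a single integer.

Answer: 9

Derivation:
Initial IR:
  u = 9
  c = u + u
  t = c
  v = c
  return u
After constant-fold (5 stmts):
  u = 9
  c = u + u
  t = c
  v = c
  return u
After copy-propagate (5 stmts):
  u = 9
  c = 9 + 9
  t = c
  v = c
  return 9
After constant-fold (5 stmts):
  u = 9
  c = 18
  t = c
  v = c
  return 9
After dead-code-elim (1 stmts):
  return 9
Evaluate:
  u = 9  =>  u = 9
  c = u + u  =>  c = 18
  t = c  =>  t = 18
  v = c  =>  v = 18
  return u = 9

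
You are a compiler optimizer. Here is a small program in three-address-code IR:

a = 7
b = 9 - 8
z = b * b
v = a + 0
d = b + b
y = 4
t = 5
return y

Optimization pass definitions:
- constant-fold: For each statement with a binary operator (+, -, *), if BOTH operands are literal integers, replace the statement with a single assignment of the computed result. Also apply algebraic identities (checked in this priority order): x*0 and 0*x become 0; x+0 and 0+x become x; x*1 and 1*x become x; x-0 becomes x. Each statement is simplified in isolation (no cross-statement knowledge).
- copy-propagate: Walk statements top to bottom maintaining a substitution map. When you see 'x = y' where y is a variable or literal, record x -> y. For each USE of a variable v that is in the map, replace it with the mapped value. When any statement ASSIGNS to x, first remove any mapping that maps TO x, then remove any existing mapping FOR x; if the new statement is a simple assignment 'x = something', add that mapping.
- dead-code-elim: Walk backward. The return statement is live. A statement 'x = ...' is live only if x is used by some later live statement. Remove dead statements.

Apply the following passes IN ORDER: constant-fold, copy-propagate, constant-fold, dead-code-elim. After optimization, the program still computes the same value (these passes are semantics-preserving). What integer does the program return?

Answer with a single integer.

Initial IR:
  a = 7
  b = 9 - 8
  z = b * b
  v = a + 0
  d = b + b
  y = 4
  t = 5
  return y
After constant-fold (8 stmts):
  a = 7
  b = 1
  z = b * b
  v = a
  d = b + b
  y = 4
  t = 5
  return y
After copy-propagate (8 stmts):
  a = 7
  b = 1
  z = 1 * 1
  v = 7
  d = 1 + 1
  y = 4
  t = 5
  return 4
After constant-fold (8 stmts):
  a = 7
  b = 1
  z = 1
  v = 7
  d = 2
  y = 4
  t = 5
  return 4
After dead-code-elim (1 stmts):
  return 4
Evaluate:
  a = 7  =>  a = 7
  b = 9 - 8  =>  b = 1
  z = b * b  =>  z = 1
  v = a + 0  =>  v = 7
  d = b + b  =>  d = 2
  y = 4  =>  y = 4
  t = 5  =>  t = 5
  return y = 4

Answer: 4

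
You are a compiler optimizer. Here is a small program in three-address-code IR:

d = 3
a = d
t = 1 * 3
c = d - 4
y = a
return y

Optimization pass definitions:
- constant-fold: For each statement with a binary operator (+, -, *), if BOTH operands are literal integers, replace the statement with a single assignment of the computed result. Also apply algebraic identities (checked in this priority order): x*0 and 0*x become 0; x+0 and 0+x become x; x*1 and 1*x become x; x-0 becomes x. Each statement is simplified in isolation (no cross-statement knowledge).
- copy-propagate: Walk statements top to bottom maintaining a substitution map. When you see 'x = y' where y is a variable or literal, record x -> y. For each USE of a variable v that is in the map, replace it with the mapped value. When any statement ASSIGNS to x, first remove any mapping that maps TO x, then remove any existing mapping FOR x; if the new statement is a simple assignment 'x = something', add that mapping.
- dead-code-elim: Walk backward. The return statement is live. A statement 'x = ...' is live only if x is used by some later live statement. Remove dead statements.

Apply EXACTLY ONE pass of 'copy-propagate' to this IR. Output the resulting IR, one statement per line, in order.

Applying copy-propagate statement-by-statement:
  [1] d = 3  (unchanged)
  [2] a = d  -> a = 3
  [3] t = 1 * 3  (unchanged)
  [4] c = d - 4  -> c = 3 - 4
  [5] y = a  -> y = 3
  [6] return y  -> return 3
Result (6 stmts):
  d = 3
  a = 3
  t = 1 * 3
  c = 3 - 4
  y = 3
  return 3

Answer: d = 3
a = 3
t = 1 * 3
c = 3 - 4
y = 3
return 3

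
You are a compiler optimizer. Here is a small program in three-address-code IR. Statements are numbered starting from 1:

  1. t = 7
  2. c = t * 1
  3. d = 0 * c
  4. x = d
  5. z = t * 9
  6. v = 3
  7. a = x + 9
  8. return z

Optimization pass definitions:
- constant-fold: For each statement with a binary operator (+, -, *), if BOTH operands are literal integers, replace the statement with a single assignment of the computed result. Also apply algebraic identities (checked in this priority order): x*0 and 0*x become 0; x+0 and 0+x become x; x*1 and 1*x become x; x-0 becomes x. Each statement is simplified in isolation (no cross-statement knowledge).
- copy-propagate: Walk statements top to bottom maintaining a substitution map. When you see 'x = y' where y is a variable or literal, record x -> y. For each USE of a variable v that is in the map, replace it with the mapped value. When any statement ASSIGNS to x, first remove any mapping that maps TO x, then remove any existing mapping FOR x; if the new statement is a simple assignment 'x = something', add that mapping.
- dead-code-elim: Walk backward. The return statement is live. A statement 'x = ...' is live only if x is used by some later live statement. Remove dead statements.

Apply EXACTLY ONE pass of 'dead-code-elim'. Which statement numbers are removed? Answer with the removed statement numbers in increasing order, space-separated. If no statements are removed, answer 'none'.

Answer: 2 3 4 6 7

Derivation:
Backward liveness scan:
Stmt 1 't = 7': KEEP (t is live); live-in = []
Stmt 2 'c = t * 1': DEAD (c not in live set ['t'])
Stmt 3 'd = 0 * c': DEAD (d not in live set ['t'])
Stmt 4 'x = d': DEAD (x not in live set ['t'])
Stmt 5 'z = t * 9': KEEP (z is live); live-in = ['t']
Stmt 6 'v = 3': DEAD (v not in live set ['z'])
Stmt 7 'a = x + 9': DEAD (a not in live set ['z'])
Stmt 8 'return z': KEEP (return); live-in = ['z']
Removed statement numbers: [2, 3, 4, 6, 7]
Surviving IR:
  t = 7
  z = t * 9
  return z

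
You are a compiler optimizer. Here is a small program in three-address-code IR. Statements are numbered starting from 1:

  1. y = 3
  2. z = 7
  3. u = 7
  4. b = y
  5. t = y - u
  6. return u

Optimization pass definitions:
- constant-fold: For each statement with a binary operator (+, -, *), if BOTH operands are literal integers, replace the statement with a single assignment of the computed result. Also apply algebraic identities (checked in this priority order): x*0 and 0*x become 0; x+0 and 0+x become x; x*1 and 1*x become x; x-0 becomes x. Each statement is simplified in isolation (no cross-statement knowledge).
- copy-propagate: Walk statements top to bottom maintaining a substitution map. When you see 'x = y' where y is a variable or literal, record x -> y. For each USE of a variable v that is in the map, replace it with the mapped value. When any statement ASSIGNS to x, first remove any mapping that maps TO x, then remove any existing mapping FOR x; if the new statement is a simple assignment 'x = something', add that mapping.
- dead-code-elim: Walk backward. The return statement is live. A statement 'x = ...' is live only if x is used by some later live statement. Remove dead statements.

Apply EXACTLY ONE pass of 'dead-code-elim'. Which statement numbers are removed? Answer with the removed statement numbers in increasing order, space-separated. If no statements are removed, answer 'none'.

Backward liveness scan:
Stmt 1 'y = 3': DEAD (y not in live set [])
Stmt 2 'z = 7': DEAD (z not in live set [])
Stmt 3 'u = 7': KEEP (u is live); live-in = []
Stmt 4 'b = y': DEAD (b not in live set ['u'])
Stmt 5 't = y - u': DEAD (t not in live set ['u'])
Stmt 6 'return u': KEEP (return); live-in = ['u']
Removed statement numbers: [1, 2, 4, 5]
Surviving IR:
  u = 7
  return u

Answer: 1 2 4 5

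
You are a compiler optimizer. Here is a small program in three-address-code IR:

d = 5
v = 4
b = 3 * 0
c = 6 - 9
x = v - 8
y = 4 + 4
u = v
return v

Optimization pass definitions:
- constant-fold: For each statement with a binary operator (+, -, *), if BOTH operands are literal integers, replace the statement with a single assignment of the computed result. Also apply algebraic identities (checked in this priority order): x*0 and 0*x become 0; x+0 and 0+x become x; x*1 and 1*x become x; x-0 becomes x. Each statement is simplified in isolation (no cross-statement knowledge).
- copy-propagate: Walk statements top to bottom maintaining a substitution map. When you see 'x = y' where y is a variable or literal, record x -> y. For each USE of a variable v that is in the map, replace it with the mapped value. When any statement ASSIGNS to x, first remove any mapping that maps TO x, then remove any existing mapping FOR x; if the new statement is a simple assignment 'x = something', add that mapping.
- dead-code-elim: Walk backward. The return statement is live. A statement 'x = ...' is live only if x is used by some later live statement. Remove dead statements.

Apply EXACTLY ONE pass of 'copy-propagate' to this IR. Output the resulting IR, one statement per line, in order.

Applying copy-propagate statement-by-statement:
  [1] d = 5  (unchanged)
  [2] v = 4  (unchanged)
  [3] b = 3 * 0  (unchanged)
  [4] c = 6 - 9  (unchanged)
  [5] x = v - 8  -> x = 4 - 8
  [6] y = 4 + 4  (unchanged)
  [7] u = v  -> u = 4
  [8] return v  -> return 4
Result (8 stmts):
  d = 5
  v = 4
  b = 3 * 0
  c = 6 - 9
  x = 4 - 8
  y = 4 + 4
  u = 4
  return 4

Answer: d = 5
v = 4
b = 3 * 0
c = 6 - 9
x = 4 - 8
y = 4 + 4
u = 4
return 4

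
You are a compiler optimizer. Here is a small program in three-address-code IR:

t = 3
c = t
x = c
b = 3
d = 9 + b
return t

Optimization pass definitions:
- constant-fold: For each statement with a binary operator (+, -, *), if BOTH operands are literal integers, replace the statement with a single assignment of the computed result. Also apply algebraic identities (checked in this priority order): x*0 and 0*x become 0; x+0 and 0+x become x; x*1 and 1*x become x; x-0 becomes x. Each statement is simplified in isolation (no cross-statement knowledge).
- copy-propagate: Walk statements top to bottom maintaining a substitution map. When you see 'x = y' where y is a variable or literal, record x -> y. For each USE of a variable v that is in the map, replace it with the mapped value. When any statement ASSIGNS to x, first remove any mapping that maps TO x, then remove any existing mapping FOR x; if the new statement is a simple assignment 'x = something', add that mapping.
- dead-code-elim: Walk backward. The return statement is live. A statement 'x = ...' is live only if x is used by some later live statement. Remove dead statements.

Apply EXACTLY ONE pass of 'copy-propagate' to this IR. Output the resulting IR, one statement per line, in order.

Applying copy-propagate statement-by-statement:
  [1] t = 3  (unchanged)
  [2] c = t  -> c = 3
  [3] x = c  -> x = 3
  [4] b = 3  (unchanged)
  [5] d = 9 + b  -> d = 9 + 3
  [6] return t  -> return 3
Result (6 stmts):
  t = 3
  c = 3
  x = 3
  b = 3
  d = 9 + 3
  return 3

Answer: t = 3
c = 3
x = 3
b = 3
d = 9 + 3
return 3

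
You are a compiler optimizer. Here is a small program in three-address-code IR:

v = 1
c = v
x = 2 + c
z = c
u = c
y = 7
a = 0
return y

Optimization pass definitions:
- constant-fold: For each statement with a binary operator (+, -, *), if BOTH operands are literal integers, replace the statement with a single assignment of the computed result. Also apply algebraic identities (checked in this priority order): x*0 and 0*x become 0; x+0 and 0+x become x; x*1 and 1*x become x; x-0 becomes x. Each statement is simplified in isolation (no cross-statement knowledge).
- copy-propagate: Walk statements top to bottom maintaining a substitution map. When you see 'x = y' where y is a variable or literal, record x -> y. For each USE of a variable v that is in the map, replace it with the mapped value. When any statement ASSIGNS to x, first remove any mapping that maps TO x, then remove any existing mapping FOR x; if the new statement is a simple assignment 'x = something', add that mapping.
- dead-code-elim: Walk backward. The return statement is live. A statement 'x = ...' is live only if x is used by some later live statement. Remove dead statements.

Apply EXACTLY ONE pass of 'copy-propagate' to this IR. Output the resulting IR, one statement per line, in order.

Applying copy-propagate statement-by-statement:
  [1] v = 1  (unchanged)
  [2] c = v  -> c = 1
  [3] x = 2 + c  -> x = 2 + 1
  [4] z = c  -> z = 1
  [5] u = c  -> u = 1
  [6] y = 7  (unchanged)
  [7] a = 0  (unchanged)
  [8] return y  -> return 7
Result (8 stmts):
  v = 1
  c = 1
  x = 2 + 1
  z = 1
  u = 1
  y = 7
  a = 0
  return 7

Answer: v = 1
c = 1
x = 2 + 1
z = 1
u = 1
y = 7
a = 0
return 7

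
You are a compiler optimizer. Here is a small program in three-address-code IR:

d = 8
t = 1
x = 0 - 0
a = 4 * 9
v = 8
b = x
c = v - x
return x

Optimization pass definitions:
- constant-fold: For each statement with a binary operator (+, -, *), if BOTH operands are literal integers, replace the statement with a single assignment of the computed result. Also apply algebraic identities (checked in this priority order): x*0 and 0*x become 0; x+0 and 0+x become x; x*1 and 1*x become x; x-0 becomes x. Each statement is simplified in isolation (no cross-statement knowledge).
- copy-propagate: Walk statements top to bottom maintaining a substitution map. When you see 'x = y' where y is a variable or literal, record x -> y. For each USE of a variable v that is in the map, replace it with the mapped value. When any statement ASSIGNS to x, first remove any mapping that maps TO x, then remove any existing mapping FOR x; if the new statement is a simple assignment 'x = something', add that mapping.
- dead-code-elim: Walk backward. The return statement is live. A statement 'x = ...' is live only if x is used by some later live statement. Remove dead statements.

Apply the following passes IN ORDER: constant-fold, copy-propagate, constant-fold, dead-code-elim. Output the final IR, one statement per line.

Answer: return 0

Derivation:
Initial IR:
  d = 8
  t = 1
  x = 0 - 0
  a = 4 * 9
  v = 8
  b = x
  c = v - x
  return x
After constant-fold (8 stmts):
  d = 8
  t = 1
  x = 0
  a = 36
  v = 8
  b = x
  c = v - x
  return x
After copy-propagate (8 stmts):
  d = 8
  t = 1
  x = 0
  a = 36
  v = 8
  b = 0
  c = 8 - 0
  return 0
After constant-fold (8 stmts):
  d = 8
  t = 1
  x = 0
  a = 36
  v = 8
  b = 0
  c = 8
  return 0
After dead-code-elim (1 stmts):
  return 0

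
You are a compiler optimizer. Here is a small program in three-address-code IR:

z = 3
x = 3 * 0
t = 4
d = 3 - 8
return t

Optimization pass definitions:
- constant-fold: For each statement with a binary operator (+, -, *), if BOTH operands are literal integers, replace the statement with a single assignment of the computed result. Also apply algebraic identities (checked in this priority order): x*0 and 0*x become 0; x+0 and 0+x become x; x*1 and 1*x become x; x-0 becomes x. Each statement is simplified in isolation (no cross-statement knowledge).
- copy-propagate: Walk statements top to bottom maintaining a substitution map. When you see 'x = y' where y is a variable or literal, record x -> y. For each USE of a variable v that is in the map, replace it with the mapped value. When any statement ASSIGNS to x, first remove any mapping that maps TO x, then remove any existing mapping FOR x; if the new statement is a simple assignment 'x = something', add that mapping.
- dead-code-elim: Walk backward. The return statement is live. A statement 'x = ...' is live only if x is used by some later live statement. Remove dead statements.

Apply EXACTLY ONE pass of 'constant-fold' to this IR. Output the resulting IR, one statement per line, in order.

Applying constant-fold statement-by-statement:
  [1] z = 3  (unchanged)
  [2] x = 3 * 0  -> x = 0
  [3] t = 4  (unchanged)
  [4] d = 3 - 8  -> d = -5
  [5] return t  (unchanged)
Result (5 stmts):
  z = 3
  x = 0
  t = 4
  d = -5
  return t

Answer: z = 3
x = 0
t = 4
d = -5
return t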